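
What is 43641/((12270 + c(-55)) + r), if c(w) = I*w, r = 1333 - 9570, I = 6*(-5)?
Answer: 43641/5683 ≈ 7.6792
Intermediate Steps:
I = -30
r = -8237
c(w) = -30*w
43641/((12270 + c(-55)) + r) = 43641/((12270 - 30*(-55)) - 8237) = 43641/((12270 + 1650) - 8237) = 43641/(13920 - 8237) = 43641/5683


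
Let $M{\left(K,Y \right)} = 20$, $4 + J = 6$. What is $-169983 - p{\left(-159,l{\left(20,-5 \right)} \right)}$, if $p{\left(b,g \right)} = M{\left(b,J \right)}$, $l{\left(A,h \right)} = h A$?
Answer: $-170003$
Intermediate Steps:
$J = 2$ ($J = -4 + 6 = 2$)
$l{\left(A,h \right)} = A h$
$p{\left(b,g \right)} = 20$
$-169983 - p{\left(-159,l{\left(20,-5 \right)} \right)} = -169983 - 20 = -170003$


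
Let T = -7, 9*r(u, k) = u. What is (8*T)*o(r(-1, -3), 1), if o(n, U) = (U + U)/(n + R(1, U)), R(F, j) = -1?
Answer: 504/5 ≈ 100.80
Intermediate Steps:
r(u, k) = u/9
o(n, U) = 2*U/(-1 + n) (o(n, U) = (U + U)/(n - 1) = (2*U)/(-1 + n) = 2*U/(-1 + n))
(8*T)*o(r(-1, -3), 1) = (8*(-7))*(2*1/(-1 + (1/9)*(-1))) = -112/(-1 - 1/9) = -112/(-10/9) = -112*(-9)/10 = -56*(-9/5) = 504/5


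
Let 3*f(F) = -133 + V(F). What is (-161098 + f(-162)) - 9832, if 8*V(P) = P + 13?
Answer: -4103533/24 ≈ -1.7098e+5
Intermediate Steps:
V(P) = 13/8 + P/8 (V(P) = (P + 13)/8 = (13 + P)/8 = 13/8 + P/8)
f(F) = -1051/24 + F/24 (f(F) = (-133 + (13/8 + F/8))/3 = (-1051/8 + F/8)/3 = -1051/24 + F/24)
(-161098 + f(-162)) - 9832 = (-161098 + (-1051/24 + (1/24)*(-162))) - 9832 = (-161098 + (-1051/24 - 27/4)) - 9832 = (-161098 - 1213/24) - 9832 = -3867565/24 - 9832 = -4103533/24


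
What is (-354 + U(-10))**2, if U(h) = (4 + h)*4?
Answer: 142884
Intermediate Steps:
U(h) = 16 + 4*h
(-354 + U(-10))**2 = (-354 + (16 + 4*(-10)))**2 = (-354 + (16 - 40))**2 = (-354 - 24)**2 = (-378)**2 = 142884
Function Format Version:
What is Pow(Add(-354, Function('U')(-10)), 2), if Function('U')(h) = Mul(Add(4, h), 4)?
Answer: 142884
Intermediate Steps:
Function('U')(h) = Add(16, Mul(4, h))
Pow(Add(-354, Function('U')(-10)), 2) = Pow(Add(-354, Add(16, Mul(4, -10))), 2) = Pow(Add(-354, Add(16, -40)), 2) = Pow(Add(-354, -24), 2) = Pow(-378, 2) = 142884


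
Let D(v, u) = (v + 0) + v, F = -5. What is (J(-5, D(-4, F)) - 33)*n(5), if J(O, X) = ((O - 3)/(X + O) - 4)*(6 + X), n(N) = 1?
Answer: -341/13 ≈ -26.231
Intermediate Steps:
D(v, u) = 2*v (D(v, u) = v + v = 2*v)
J(O, X) = (-4 + (-3 + O)/(O + X))*(6 + X) (J(O, X) = ((-3 + O)/(O + X) - 4)*(6 + X) = (-4 + (-3 + O)/(O + X))*(6 + X))
(J(-5, D(-4, F)) - 33)*n(5) = ((-18 - 54*(-4) - 18*(-5) - 4*(2*(-4))**2 - 3*(-5)*2*(-4))/(-5 + 2*(-4)) - 33)*1 = ((-18 - 27*(-8) + 90 - 4*(-8)**2 - 3*(-5)*(-8))/(-5 - 8) - 33)*1 = ((-18 + 216 + 90 - 4*64 - 120)/(-13) - 33)*1 = (-(-18 + 216 + 90 - 256 - 120)/13 - 33)*1 = (-1/13*(-88) - 33)*1 = (88/13 - 33)*1 = -341/13*1 = -341/13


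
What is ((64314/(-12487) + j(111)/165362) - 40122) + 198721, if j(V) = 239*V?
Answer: 327476852929061/2064875294 ≈ 1.5859e+5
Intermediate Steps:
((64314/(-12487) + j(111)/165362) - 40122) + 198721 = ((64314/(-12487) + (239*111)/165362) - 40122) + 198721 = ((64314*(-1/12487) + 26529*(1/165362)) - 40122) + 198721 = ((-64314/12487 + 26529/165362) - 40122) + 198721 = (-10303824045/2064875294 - 40122) + 198721 = -82857230369913/2064875294 + 198721 = 327476852929061/2064875294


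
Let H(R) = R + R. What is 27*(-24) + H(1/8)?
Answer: -2591/4 ≈ -647.75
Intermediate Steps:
H(R) = 2*R
27*(-24) + H(1/8) = 27*(-24) + 2/8 = -648 + 2*(⅛) = -648 + ¼ = -2591/4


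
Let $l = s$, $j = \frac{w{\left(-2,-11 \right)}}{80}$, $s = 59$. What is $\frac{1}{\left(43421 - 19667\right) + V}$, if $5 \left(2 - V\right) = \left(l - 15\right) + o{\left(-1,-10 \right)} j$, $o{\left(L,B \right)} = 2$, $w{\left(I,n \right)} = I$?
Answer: $\frac{100}{2374721} \approx 4.211 \cdot 10^{-5}$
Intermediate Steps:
$j = - \frac{1}{40}$ ($j = - \frac{2}{80} = \left(-2\right) \frac{1}{80} = - \frac{1}{40} \approx -0.025$)
$l = 59$
$V = - \frac{679}{100}$ ($V = 2 - \frac{\left(59 - 15\right) + 2 \left(- \frac{1}{40}\right)}{5} = 2 - \frac{\left(59 - 15\right) - \frac{1}{20}}{5} = 2 - \frac{44 - \frac{1}{20}}{5} = 2 - \frac{879}{100} = - \frac{679}{100} \approx -6.79$)
$\frac{1}{\left(43421 - 19667\right) + V} = \frac{1}{\left(43421 - 19667\right) - \frac{679}{100}} = \frac{1}{23754 - \frac{679}{100}} = \frac{1}{\frac{2374721}{100}} = \frac{100}{2374721}$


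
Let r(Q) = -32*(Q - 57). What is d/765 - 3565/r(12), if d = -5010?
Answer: -44185/4896 ≈ -9.0247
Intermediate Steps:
r(Q) = 1824 - 32*Q (r(Q) = -32*(-57 + Q) = 1824 - 32*Q)
d/765 - 3565/r(12) = -5010/765 - 3565/(1824 - 32*12) = -5010*1/765 - 3565/(1824 - 384) = -334/51 - 3565/1440 = -334/51 - 3565*1/1440 = -334/51 - 713/288 = -44185/4896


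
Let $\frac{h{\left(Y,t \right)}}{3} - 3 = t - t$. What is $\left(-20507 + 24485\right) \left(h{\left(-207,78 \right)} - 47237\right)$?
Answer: $-187872984$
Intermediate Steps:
$h{\left(Y,t \right)} = 9$ ($h{\left(Y,t \right)} = 9 + 3 \left(t - t\right) = 9 + 3 \cdot 0 = 9 + 0 = 9$)
$\left(-20507 + 24485\right) \left(h{\left(-207,78 \right)} - 47237\right) = \left(-20507 + 24485\right) \left(9 - 47237\right) = 3978 \left(-47228\right) = -187872984$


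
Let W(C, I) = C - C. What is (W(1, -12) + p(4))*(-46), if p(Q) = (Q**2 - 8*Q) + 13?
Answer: 138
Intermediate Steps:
p(Q) = 13 + Q**2 - 8*Q
W(C, I) = 0
(W(1, -12) + p(4))*(-46) = (0 + (13 + 4**2 - 8*4))*(-46) = (0 + (13 + 16 - 32))*(-46) = (0 - 3)*(-46) = -3*(-46) = 138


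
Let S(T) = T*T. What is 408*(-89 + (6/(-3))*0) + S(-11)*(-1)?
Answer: -36433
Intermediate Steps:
S(T) = T²
408*(-89 + (6/(-3))*0) + S(-11)*(-1) = 408*(-89 + (6/(-3))*0) + (-11)²*(-1) = 408*(-89 + (6*(-⅓))*0) + 121*(-1) = 408*(-89 - 2*0) - 121 = 408*(-89 + 0) - 121 = 408*(-89) - 121 = -36312 - 121 = -36433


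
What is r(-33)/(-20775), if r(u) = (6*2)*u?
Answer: 132/6925 ≈ 0.019061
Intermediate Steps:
r(u) = 12*u
r(-33)/(-20775) = (12*(-33))/(-20775) = -396*(-1/20775) = 132/6925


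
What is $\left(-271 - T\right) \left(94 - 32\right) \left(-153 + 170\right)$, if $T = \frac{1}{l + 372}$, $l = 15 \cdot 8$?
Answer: $- \frac{70266491}{246} \approx -2.8564 \cdot 10^{5}$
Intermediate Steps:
$l = 120$
$T = \frac{1}{492}$ ($T = \frac{1}{120 + 372} = \frac{1}{492} \approx 0.0020325$)
$\left(-271 - T\right) \left(94 - 32\right) \left(-153 + 170\right) = \left(-271 - \frac{1}{492}\right) \left(94 - 32\right) \left(-153 + 170\right) = \left(-271 - \frac{1}{492}\right) 62 \cdot 17 = \left(- \frac{133333}{492}\right) 1054 = - \frac{70266491}{246}$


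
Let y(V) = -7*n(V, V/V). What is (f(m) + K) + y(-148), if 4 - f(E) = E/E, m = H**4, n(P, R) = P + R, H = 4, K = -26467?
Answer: -25435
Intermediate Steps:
y(V) = -7 - 7*V (y(V) = -7*(V + V/V) = -7*(V + 1) = -7*(1 + V) = -7 - 7*V)
m = 256 (m = 4**4 = 256)
f(E) = 3 (f(E) = 4 - E/E = 4 - 1*1 = 4 - 1 = 3)
(f(m) + K) + y(-148) = (3 - 26467) + (-7 - 7*(-148)) = -26464 + (-7 + 1036) = -26464 + 1029 = -25435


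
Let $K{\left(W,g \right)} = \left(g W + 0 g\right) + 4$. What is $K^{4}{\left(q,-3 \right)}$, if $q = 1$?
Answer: $1$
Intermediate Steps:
$K{\left(W,g \right)} = 4 + W g$ ($K{\left(W,g \right)} = \left(W g + 0\right) + 4 = W g + 4 = 4 + W g$)
$K^{4}{\left(q,-3 \right)} = \left(4 + 1 \left(-3\right)\right)^{4} = \left(4 - 3\right)^{4} = 1^{4} = 1$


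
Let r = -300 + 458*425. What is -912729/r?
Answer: -912729/194350 ≈ -4.6963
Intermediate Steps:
r = 194350 (r = -300 + 194650 = 194350)
-912729/r = -912729/194350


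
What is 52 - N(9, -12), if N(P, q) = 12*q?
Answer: 196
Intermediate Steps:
52 - N(9, -12) = 52 - 12*(-12) = 52 - 1*(-144) = 52 + 144 = 196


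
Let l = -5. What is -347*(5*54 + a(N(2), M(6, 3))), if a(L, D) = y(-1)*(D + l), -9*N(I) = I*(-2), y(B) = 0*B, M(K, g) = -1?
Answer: -93690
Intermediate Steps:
y(B) = 0
N(I) = 2*I/9 (N(I) = -I*(-2)/9 = -(-2)*I/9 = 2*I/9)
a(L, D) = 0 (a(L, D) = 0*(D - 5) = 0*(-5 + D) = 0)
-347*(5*54 + a(N(2), M(6, 3))) = -347*(5*54 + 0) = -347*(270 + 0) = -347*270 = -93690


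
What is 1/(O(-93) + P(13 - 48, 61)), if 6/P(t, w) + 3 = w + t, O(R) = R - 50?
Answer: -23/3283 ≈ -0.0070058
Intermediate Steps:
O(R) = -50 + R
P(t, w) = 6/(-3 + t + w) (P(t, w) = 6/(-3 + (w + t)) = 6/(-3 + (t + w)) = 6/(-3 + t + w))
1/(O(-93) + P(13 - 48, 61)) = 1/((-50 - 93) + 6/(-3 + (13 - 48) + 61)) = 1/(-143 + 6/(-3 - 35 + 61)) = 1/(-143 + 6/23) = 1/(-3283/23) = -23/3283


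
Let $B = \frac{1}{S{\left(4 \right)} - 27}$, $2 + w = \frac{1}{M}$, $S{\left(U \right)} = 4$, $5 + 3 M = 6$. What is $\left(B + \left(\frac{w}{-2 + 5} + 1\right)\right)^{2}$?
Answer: $\frac{7921}{4761} \approx 1.6637$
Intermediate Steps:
$M = \frac{1}{3}$ ($M = - \frac{5}{3} + \frac{1}{3} \cdot 6 = - \frac{5}{3} + 2 = \frac{1}{3} \approx 0.33333$)
$w = 1$ ($w = -2 + \frac{1}{\frac{1}{3}} = -2 + 3 = 1$)
$B = - \frac{1}{23}$ ($B = \frac{1}{4 - 27} = \frac{1}{-23} = - \frac{1}{23} \approx -0.043478$)
$\left(B + \left(\frac{w}{-2 + 5} + 1\right)\right)^{2} = \left(- \frac{1}{23} + \left(\frac{1}{-2 + 5} \cdot 1 + 1\right)\right)^{2} = \left(- \frac{1}{23} + \left(\frac{1}{3} \cdot 1 + 1\right)\right)^{2} = \left(- \frac{1}{23} + \left(\frac{1}{3} + 1\right)\right)^{2} = \left(- \frac{1}{23} + \frac{4}{3}\right)^{2} = \left(\frac{89}{69}\right)^{2} = \frac{7921}{4761}$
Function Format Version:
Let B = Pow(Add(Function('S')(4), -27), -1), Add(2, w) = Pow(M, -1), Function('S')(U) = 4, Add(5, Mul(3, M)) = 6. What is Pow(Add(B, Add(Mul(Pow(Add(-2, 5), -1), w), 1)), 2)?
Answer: Rational(7921, 4761) ≈ 1.6637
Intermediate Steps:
M = Rational(1, 3) (M = Add(Rational(-5, 3), Mul(Rational(1, 3), 6)) = Add(Rational(-5, 3), 2) = Rational(1, 3) ≈ 0.33333)
w = 1 (w = Add(-2, Pow(Rational(1, 3), -1)) = Add(-2, 3) = 1)
B = Rational(-1, 23) (B = Pow(Add(4, -27), -1) = Pow(-23, -1) = Rational(-1, 23) ≈ -0.043478)
Pow(Add(B, Add(Mul(Pow(Add(-2, 5), -1), w), 1)), 2) = Pow(Add(Rational(-1, 23), Add(Mul(Pow(Add(-2, 5), -1), 1), 1)), 2) = Pow(Add(Rational(-1, 23), Add(Mul(Pow(3, -1), 1), 1)), 2) = Pow(Add(Rational(-1, 23), Add(Mul(Rational(1, 3), 1), 1)), 2) = Pow(Add(Rational(-1, 23), Add(Rational(1, 3), 1)), 2) = Pow(Add(Rational(-1, 23), Rational(4, 3)), 2) = Pow(Rational(89, 69), 2) = Rational(7921, 4761)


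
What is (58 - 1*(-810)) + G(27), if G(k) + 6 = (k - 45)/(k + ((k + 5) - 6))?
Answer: 45668/53 ≈ 861.66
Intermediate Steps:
G(k) = -6 + (-45 + k)/(-1 + 2*k) (G(k) = -6 + (k - 45)/(k + ((k + 5) - 6)) = -6 + (-45 + k)/(k + ((5 + k) - 6)) = -6 + (-45 + k)/(k + (-1 + k)) = -6 + (-45 + k)/(-1 + 2*k))
(58 - 1*(-810)) + G(27) = (58 - 1*(-810)) + (-39 - 11*27)/(-1 + 2*27) = (58 + 810) + (-39 - 297)/(-1 + 54) = 868 - 336/53 = 45668/53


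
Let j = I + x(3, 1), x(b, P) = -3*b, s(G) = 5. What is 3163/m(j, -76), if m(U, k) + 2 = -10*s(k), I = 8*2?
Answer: -3163/52 ≈ -60.827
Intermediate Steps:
I = 16
j = 7 (j = 16 - 3*3 = 16 - 9 = 7)
m(U, k) = -52 (m(U, k) = -2 - 10*5 = -2 - 50 = -52)
3163/m(j, -76) = 3163/(-52) = 3163*(-1/52) = -3163/52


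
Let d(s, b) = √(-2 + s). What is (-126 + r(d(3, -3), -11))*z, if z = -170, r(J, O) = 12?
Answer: 19380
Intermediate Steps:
(-126 + r(d(3, -3), -11))*z = (-126 + 12)*(-170) = -114*(-170) = 19380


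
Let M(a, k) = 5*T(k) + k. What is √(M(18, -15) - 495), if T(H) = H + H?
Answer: 2*I*√165 ≈ 25.69*I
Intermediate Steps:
T(H) = 2*H
M(a, k) = 11*k (M(a, k) = 5*(2*k) + k = 10*k + k = 11*k)
√(M(18, -15) - 495) = √(11*(-15) - 495) = √(-165 - 495) = √(-660) = 2*I*√165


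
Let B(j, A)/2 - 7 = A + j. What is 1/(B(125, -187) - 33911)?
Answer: -1/34021 ≈ -2.9394e-5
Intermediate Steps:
B(j, A) = 14 + 2*A + 2*j (B(j, A) = 14 + 2*(A + j) = 14 + (2*A + 2*j) = 14 + 2*A + 2*j)
1/(B(125, -187) - 33911) = 1/((14 + 2*(-187) + 2*125) - 33911) = 1/((14 - 374 + 250) - 33911) = 1/(-110 - 33911) = 1/(-34021) = -1/34021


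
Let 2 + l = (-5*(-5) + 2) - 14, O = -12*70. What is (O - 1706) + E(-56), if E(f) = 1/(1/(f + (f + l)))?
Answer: -2647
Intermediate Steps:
O = -840
l = 11 (l = -2 + ((-5*(-5) + 2) - 14) = -2 + ((25 + 2) - 14) = -2 + (27 - 14) = -2 + 13 = 11)
E(f) = 11 + 2*f (E(f) = 1/(1/(f + (f + 11))) = 1/(1/(f + (11 + f))) = 1/(1/(11 + 2*f)) = 11 + 2*f)
(O - 1706) + E(-56) = (-840 - 1706) + (11 + 2*(-56)) = -2546 + (11 - 112) = -2546 - 101 = -2647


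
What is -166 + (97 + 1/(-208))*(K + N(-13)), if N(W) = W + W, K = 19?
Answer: -175753/208 ≈ -844.97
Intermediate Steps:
N(W) = 2*W
-166 + (97 + 1/(-208))*(K + N(-13)) = -166 + (97 + 1/(-208))*(19 + 2*(-13)) = -166 + (97 - 1/208)*(19 - 26) = -166 + (20175/208)*(-7) = -166 - 141225/208 = -175753/208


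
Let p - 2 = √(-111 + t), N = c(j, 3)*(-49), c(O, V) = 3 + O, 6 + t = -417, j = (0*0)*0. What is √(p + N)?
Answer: √(-145 + I*√534) ≈ 0.95651 + 12.08*I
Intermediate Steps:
j = 0 (j = 0*0 = 0)
t = -423 (t = -6 - 417 = -423)
N = -147 (N = (3 + 0)*(-49) = 3*(-49) = -147)
p = 2 + I*√534 (p = 2 + √(-111 - 423) = 2 + √(-534) = 2 + I*√534 ≈ 2.0 + 23.108*I)
√(p + N) = √((2 + I*√534) - 147) = √(-145 + I*√534)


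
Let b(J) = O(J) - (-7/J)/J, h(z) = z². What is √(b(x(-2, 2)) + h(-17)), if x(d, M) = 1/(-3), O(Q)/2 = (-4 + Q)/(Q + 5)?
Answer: √17157/7 ≈ 18.712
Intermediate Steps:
O(Q) = 2*(-4 + Q)/(5 + Q) (O(Q) = 2*((-4 + Q)/(Q + 5)) = 2*((-4 + Q)/(5 + Q)) = 2*(-4 + Q)/(5 + Q))
x(d, M) = -⅓
b(J) = 7/J² + 2*(-4 + J)/(5 + J) (b(J) = 2*(-4 + J)/(5 + J) - (-7/J)/J = 2*(-4 + J)/(5 + J) - (-7)/J² = 2*(-4 + J)/(5 + J) + 7/J² = 7/J² + 2*(-4 + J)/(5 + J))
√(b(x(-2, 2)) + h(-17)) = √((35 + 7*(-⅓) + 2*(-⅓)²*(-4 - ⅓))/((-⅓)²*(5 - ⅓)) + (-17)²) = √(9*(35 - 7/3 + 2*(⅑)*(-13/3))/(14/3) + 289) = √(9*(3/14)*(35 - 7/3 - 26/27) + 289) = √(9*(3/14)*(856/27) + 289) = √(428/7 + 289) = √(2451/7) = √17157/7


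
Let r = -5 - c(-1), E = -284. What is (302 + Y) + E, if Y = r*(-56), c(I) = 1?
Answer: 354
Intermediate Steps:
r = -6 (r = -5 - 1*1 = -5 - 1 = -6)
Y = 336 (Y = -6*(-56) = 336)
(302 + Y) + E = (302 + 336) - 284 = 638 - 284 = 354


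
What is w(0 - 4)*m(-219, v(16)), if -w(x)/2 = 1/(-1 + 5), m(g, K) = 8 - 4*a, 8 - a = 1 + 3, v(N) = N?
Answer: 4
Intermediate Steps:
a = 4 (a = 8 - (1 + 3) = 8 - 1*4 = 8 - 4 = 4)
m(g, K) = -8 (m(g, K) = 8 - 4*4 = 8 - 16 = -8)
w(x) = -½ (w(x) = -2/(-1 + 5) = -2/4 = -2*¼ = -½)
w(0 - 4)*m(-219, v(16)) = -½*(-8) = 4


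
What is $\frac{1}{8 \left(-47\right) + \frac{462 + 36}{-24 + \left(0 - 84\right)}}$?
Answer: $- \frac{18}{6851} \approx -0.0026274$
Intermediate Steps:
$\frac{1}{8 \left(-47\right) + \frac{462 + 36}{-24 + \left(0 - 84\right)}} = \frac{1}{-376 + \frac{498}{-24 + \left(0 - 84\right)}} = \frac{1}{-376 + \frac{498}{-24 - 84}} = \frac{1}{-376 + \frac{498}{-108}} = \frac{1}{-376 + 498 \left(- \frac{1}{108}\right)} = \frac{1}{-376 - \frac{83}{18}} = \frac{1}{- \frac{6851}{18}} = - \frac{18}{6851}$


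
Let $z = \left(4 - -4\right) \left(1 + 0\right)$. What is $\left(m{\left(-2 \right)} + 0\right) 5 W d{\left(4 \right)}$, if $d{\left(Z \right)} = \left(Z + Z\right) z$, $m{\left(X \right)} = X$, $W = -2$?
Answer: $1280$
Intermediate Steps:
$z = 8$ ($z = \left(4 + 4\right) 1 = 8 \cdot 1 = 8$)
$d{\left(Z \right)} = 16 Z$ ($d{\left(Z \right)} = \left(Z + Z\right) 8 = 2 Z 8 = 16 Z$)
$\left(m{\left(-2 \right)} + 0\right) 5 W d{\left(4 \right)} = \left(-2 + 0\right) 5 \left(-2\right) 16 \cdot 4 = \left(-2\right) 5 \left(-2\right) 64 = \left(-10\right) \left(-2\right) 64 = 20 \cdot 64 = 1280$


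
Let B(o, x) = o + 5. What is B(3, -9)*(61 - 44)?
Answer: 136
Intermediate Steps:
B(o, x) = 5 + o
B(3, -9)*(61 - 44) = (5 + 3)*(61 - 44) = 8*17 = 136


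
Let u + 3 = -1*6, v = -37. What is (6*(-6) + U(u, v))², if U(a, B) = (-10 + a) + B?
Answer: 8464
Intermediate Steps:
u = -9 (u = -3 - 1*6 = -3 - 6 = -9)
U(a, B) = -10 + B + a
(6*(-6) + U(u, v))² = (6*(-6) + (-10 - 37 - 9))² = (-36 - 56)² = (-92)² = 8464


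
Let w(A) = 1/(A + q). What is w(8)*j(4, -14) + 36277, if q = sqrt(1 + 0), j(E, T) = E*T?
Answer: 326437/9 ≈ 36271.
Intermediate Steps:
q = 1 (q = sqrt(1) = 1)
w(A) = 1/(1 + A) (w(A) = 1/(A + 1) = 1/(1 + A))
w(8)*j(4, -14) + 36277 = (4*(-14))/(1 + 8) + 36277 = -56/9 + 36277 = 326437/9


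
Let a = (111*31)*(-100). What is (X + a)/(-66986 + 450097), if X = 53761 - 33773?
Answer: -324112/383111 ≈ -0.84600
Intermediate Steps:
X = 19988
a = -344100 (a = 3441*(-100) = -344100)
(X + a)/(-66986 + 450097) = (19988 - 344100)/(-66986 + 450097) = -324112/383111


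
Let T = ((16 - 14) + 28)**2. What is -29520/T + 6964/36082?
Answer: -2941314/90205 ≈ -32.607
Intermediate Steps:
T = 900 (T = (2 + 28)**2 = 30**2 = 900)
-29520/T + 6964/36082 = -29520/900 + 6964/36082 = -29520*1/900 + 6964*(1/36082) = -164/5 + 3482/18041 = -2941314/90205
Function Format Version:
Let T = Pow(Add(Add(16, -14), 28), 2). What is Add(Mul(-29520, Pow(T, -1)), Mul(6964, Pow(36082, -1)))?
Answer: Rational(-2941314, 90205) ≈ -32.607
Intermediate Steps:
T = 900 (T = Pow(Add(2, 28), 2) = Pow(30, 2) = 900)
Add(Mul(-29520, Pow(T, -1)), Mul(6964, Pow(36082, -1))) = Add(Mul(-29520, Pow(900, -1)), Mul(6964, Pow(36082, -1))) = Add(Mul(-29520, Rational(1, 900)), Mul(6964, Rational(1, 36082))) = Add(Rational(-164, 5), Rational(3482, 18041)) = Rational(-2941314, 90205)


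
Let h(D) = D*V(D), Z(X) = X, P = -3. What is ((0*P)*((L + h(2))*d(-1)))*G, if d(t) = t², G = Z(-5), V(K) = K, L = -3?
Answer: 0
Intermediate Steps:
G = -5
h(D) = D² (h(D) = D*D = D²)
((0*P)*((L + h(2))*d(-1)))*G = ((0*(-3))*((-3 + 2²)*(-1)²))*(-5) = (0*((-3 + 4)*1))*(-5) = (0*(1*1))*(-5) = (0*1)*(-5) = 0*(-5) = 0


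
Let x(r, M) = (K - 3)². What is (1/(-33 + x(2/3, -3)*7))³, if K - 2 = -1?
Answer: -1/125 ≈ -0.0080000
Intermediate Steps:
K = 1 (K = 2 - 1 = 1)
x(r, M) = 4 (x(r, M) = (1 - 3)² = (-2)² = 4)
(1/(-33 + x(2/3, -3)*7))³ = (1/(-33 + 4*7))³ = (1/(-33 + 28))³ = (1/(-5))³ = (-⅕)³ = -1/125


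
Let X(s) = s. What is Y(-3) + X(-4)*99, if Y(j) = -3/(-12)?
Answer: -1583/4 ≈ -395.75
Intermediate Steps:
Y(j) = 1/4 (Y(j) = -3*(-1/12) = 1/4)
Y(-3) + X(-4)*99 = 1/4 - 4*99 = 1/4 - 396 = -1583/4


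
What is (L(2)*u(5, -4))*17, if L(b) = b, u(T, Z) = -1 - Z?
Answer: 102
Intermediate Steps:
(L(2)*u(5, -4))*17 = (2*(-1 - 1*(-4)))*17 = (2*(-1 + 4))*17 = (2*3)*17 = 6*17 = 102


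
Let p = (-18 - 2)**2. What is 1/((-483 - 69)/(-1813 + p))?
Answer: 471/184 ≈ 2.5598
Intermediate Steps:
p = 400 (p = (-20)**2 = 400)
1/((-483 - 69)/(-1813 + p)) = 1/((-483 - 69)/(-1813 + 400)) = 1/(-552/(-1413)) = 1/(-552*(-1/1413)) = 1/(184/471) = 471/184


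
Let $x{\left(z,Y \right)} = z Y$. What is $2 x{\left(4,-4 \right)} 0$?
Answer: $0$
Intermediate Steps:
$x{\left(z,Y \right)} = Y z$
$2 x{\left(4,-4 \right)} 0 = 2 \left(\left(-4\right) 4\right) 0 = 2 \left(-16\right) 0 = \left(-32\right) 0 = 0$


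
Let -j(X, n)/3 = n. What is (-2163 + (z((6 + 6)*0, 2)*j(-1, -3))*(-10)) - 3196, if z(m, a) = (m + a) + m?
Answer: -5539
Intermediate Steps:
z(m, a) = a + 2*m (z(m, a) = (a + m) + m = a + 2*m)
j(X, n) = -3*n
(-2163 + (z((6 + 6)*0, 2)*j(-1, -3))*(-10)) - 3196 = (-2163 + ((2 + 2*((6 + 6)*0))*(-3*(-3)))*(-10)) - 3196 = (-2163 + ((2 + 2*(12*0))*9)*(-10)) - 3196 = (-2163 + ((2 + 2*0)*9)*(-10)) - 3196 = (-2163 + ((2 + 0)*9)*(-10)) - 3196 = (-2163 + (2*9)*(-10)) - 3196 = (-2163 + 18*(-10)) - 3196 = (-2163 - 180) - 3196 = -2343 - 3196 = -5539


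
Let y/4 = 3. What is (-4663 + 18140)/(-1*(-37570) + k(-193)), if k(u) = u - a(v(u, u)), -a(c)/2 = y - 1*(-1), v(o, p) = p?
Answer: 13477/37403 ≈ 0.36032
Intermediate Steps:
y = 12 (y = 4*3 = 12)
a(c) = -26 (a(c) = -2*(12 - 1*(-1)) = -2*(12 + 1) = -2*13 = -26)
k(u) = 26 + u (k(u) = u - 1*(-26) = u + 26 = 26 + u)
(-4663 + 18140)/(-1*(-37570) + k(-193)) = (-4663 + 18140)/(-1*(-37570) + (26 - 193)) = 13477/(37570 - 167) = 13477/37403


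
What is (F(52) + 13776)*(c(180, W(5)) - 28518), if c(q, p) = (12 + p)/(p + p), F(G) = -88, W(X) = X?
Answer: -1951655572/5 ≈ -3.9033e+8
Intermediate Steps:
c(q, p) = (12 + p)/(2*p) (c(q, p) = (12 + p)/((2*p)) = (12 + p)*(1/(2*p)) = (12 + p)/(2*p))
(F(52) + 13776)*(c(180, W(5)) - 28518) = (-88 + 13776)*((1/2)*(12 + 5)/5 - 28518) = 13688*((1/2)*(1/5)*17 - 28518) = 13688*(17/10 - 28518) = 13688*(-285163/10) = -1951655572/5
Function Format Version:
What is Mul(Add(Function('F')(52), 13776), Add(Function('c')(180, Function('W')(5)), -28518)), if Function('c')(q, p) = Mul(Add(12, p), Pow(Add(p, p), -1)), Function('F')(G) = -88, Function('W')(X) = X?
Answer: Rational(-1951655572, 5) ≈ -3.9033e+8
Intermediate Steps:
Function('c')(q, p) = Mul(Rational(1, 2), Pow(p, -1), Add(12, p)) (Function('c')(q, p) = Mul(Add(12, p), Pow(Mul(2, p), -1)) = Mul(Add(12, p), Mul(Rational(1, 2), Pow(p, -1))) = Mul(Rational(1, 2), Pow(p, -1), Add(12, p)))
Mul(Add(Function('F')(52), 13776), Add(Function('c')(180, Function('W')(5)), -28518)) = Mul(Add(-88, 13776), Add(Mul(Rational(1, 2), Pow(5, -1), Add(12, 5)), -28518)) = Mul(13688, Add(Mul(Rational(1, 2), Rational(1, 5), 17), -28518)) = Mul(13688, Add(Rational(17, 10), -28518)) = Mul(13688, Rational(-285163, 10)) = Rational(-1951655572, 5)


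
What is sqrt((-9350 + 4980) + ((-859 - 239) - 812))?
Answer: 2*I*sqrt(1570) ≈ 79.246*I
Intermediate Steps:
sqrt((-9350 + 4980) + ((-859 - 239) - 812)) = sqrt(-4370 + (-1098 - 812)) = sqrt(-4370 - 1910) = sqrt(-6280) = 2*I*sqrt(1570)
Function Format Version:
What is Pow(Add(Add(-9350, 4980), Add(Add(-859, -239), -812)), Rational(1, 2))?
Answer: Mul(2, I, Pow(1570, Rational(1, 2))) ≈ Mul(79.246, I)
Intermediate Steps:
Pow(Add(Add(-9350, 4980), Add(Add(-859, -239), -812)), Rational(1, 2)) = Pow(Add(-4370, Add(-1098, -812)), Rational(1, 2)) = Pow(Add(-4370, -1910), Rational(1, 2)) = Pow(-6280, Rational(1, 2)) = Mul(2, I, Pow(1570, Rational(1, 2)))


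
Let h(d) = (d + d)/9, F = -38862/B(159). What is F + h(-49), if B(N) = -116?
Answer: 169195/522 ≈ 324.13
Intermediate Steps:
F = 19431/58 (F = -38862/(-116) = -38862*(-1/116) = 19431/58 ≈ 335.02)
h(d) = 2*d/9 (h(d) = (2*d)*(1/9) = 2*d/9)
F + h(-49) = 19431/58 + (2/9)*(-49) = 19431/58 - 98/9 = 169195/522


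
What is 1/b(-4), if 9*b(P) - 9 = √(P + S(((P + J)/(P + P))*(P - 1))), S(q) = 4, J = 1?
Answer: 1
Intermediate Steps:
b(P) = 1 + √(4 + P)/9 (b(P) = 1 + √(P + 4)/9 = 1 + √(4 + P)/9)
1/b(-4) = 1/(1 + √(4 - 4)/9) = 1/(1 + √0/9) = 1/(1 + (⅑)*0) = 1/(1 + 0) = 1/1 = 1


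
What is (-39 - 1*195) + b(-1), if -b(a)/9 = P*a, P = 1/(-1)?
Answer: -243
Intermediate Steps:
P = -1
b(a) = 9*a (b(a) = -(-9)*a = 9*a)
(-39 - 1*195) + b(-1) = (-39 - 1*195) + 9*(-1) = (-39 - 195) - 9 = -234 - 9 = -243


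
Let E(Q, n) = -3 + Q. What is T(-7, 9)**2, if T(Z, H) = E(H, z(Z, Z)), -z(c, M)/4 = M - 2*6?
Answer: 36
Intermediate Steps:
z(c, M) = 48 - 4*M (z(c, M) = -4*(M - 2*6) = -4*(M - 12) = -4*(-12 + M) = 48 - 4*M)
T(Z, H) = -3 + H
T(-7, 9)**2 = (-3 + 9)**2 = 6**2 = 36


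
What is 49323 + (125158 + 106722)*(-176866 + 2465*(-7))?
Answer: -45012728157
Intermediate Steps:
49323 + (125158 + 106722)*(-176866 + 2465*(-7)) = 49323 + 231880*(-176866 - 17255) = 49323 + 231880*(-194121) = 49323 - 45012777480 = -45012728157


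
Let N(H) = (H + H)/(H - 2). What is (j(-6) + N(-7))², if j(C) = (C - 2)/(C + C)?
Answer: 400/81 ≈ 4.9383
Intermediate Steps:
j(C) = (-2 + C)/(2*C) (j(C) = (-2 + C)/((2*C)) = (-2 + C)*(1/(2*C)) = (-2 + C)/(2*C))
N(H) = 2*H/(-2 + H) (N(H) = (2*H)/(-2 + H) = 2*H/(-2 + H))
(j(-6) + N(-7))² = ((½)*(-2 - 6)/(-6) + 2*(-7)/(-2 - 7))² = ((½)*(-⅙)*(-8) + 2*(-7)/(-9))² = (⅔ + 2*(-7)*(-⅑))² = (⅔ + 14/9)² = (20/9)² = 400/81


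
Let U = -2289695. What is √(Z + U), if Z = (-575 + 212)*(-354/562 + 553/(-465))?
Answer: I*√4342385775349185/43555 ≈ 1513.0*I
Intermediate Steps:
Z = 28761458/43555 (Z = -363*(-354*1/562 + 553*(-1/465)) = -363*(-177/281 - 553/465) = -363*(-237698/130665) = 28761458/43555 ≈ 660.35)
√(Z + U) = √(28761458/43555 - 2289695) = √(-99698904267/43555) = I*√4342385775349185/43555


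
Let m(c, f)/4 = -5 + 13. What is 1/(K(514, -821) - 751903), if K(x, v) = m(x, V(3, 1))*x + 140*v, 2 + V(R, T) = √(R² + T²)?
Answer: -1/850395 ≈ -1.1759e-6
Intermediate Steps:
V(R, T) = -2 + √(R² + T²)
m(c, f) = 32 (m(c, f) = 4*(-5 + 13) = 4*8 = 32)
K(x, v) = 32*x + 140*v
1/(K(514, -821) - 751903) = 1/((32*514 + 140*(-821)) - 751903) = 1/((16448 - 114940) - 751903) = 1/(-98492 - 751903) = 1/(-850395) = -1/850395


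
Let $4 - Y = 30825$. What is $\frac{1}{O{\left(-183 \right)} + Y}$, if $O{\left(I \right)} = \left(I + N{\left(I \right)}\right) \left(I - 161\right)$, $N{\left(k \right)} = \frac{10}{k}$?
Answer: $\frac{183}{5883413} \approx 3.1104 \cdot 10^{-5}$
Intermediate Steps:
$Y = -30821$ ($Y = 4 - 30825 = -30821$)
$O{\left(I \right)} = \left(-161 + I\right) \left(I + \frac{10}{I}\right)$ ($O{\left(I \right)} = \left(I + \frac{10}{I}\right) \left(I - 161\right) = \left(I + \frac{10}{I}\right) \left(-161 + I\right) = \left(-161 + I\right) \left(I + \frac{10}{I}\right)$)
$\frac{1}{O{\left(-183 \right)} + Y} = \frac{1}{\left(10 + \left(-183\right)^{2} - \frac{1610}{-183} - -29463\right) - 30821} = \frac{1}{\left(10 + 33489 - - \frac{1610}{183} + 29463\right) - 30821} = \frac{1}{\left(10 + 33489 + \frac{1610}{183} + 29463\right) - 30821} = \frac{1}{\frac{11523656}{183} - 30821} = \frac{1}{\frac{5883413}{183}} = \frac{183}{5883413}$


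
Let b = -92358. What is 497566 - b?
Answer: 589924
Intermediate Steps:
497566 - b = 497566 - 1*(-92358) = 497566 + 92358 = 589924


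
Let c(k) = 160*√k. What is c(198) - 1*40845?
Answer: -40845 + 480*√22 ≈ -38594.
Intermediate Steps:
c(198) - 1*40845 = 160*√198 - 1*40845 = 160*(3*√22) - 40845 = 480*√22 - 40845 = -40845 + 480*√22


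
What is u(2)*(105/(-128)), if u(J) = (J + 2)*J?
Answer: -105/16 ≈ -6.5625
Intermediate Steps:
u(J) = J*(2 + J) (u(J) = (2 + J)*J = J*(2 + J))
u(2)*(105/(-128)) = (2*(2 + 2))*(105/(-128)) = (2*4)*(105*(-1/128)) = 8*(-105/128) = -105/16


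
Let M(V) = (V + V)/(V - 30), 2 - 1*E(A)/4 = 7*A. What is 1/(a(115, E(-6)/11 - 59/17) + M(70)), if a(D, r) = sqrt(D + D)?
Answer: -14/871 + 4*sqrt(230)/871 ≈ 0.053574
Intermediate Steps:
E(A) = 8 - 28*A
a(D, r) = sqrt(2)*sqrt(D) (a(D, r) = sqrt(2*D) = sqrt(2)*sqrt(D))
M(V) = 2*V/(-30 + V) (M(V) = (2*V)/(-30 + V) = 2*V/(-30 + V))
1/(a(115, E(-6)/11 - 59/17) + M(70)) = 1/(sqrt(2)*sqrt(115) + 2*70/(-30 + 70)) = 1/(sqrt(230) + 2*70/40) = 1/(sqrt(230) + 2*70*(1/40)) = 1/(sqrt(230) + 7/2) = 1/(7/2 + sqrt(230))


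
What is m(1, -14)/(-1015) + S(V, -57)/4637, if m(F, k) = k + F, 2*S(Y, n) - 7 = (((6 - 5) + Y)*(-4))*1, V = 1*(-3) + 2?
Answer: 127667/9413110 ≈ 0.013563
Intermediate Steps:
V = -1 (V = -3 + 2 = -1)
S(Y, n) = 3/2 - 2*Y (S(Y, n) = 7/2 + ((((6 - 5) + Y)*(-4))*1)/2 = 7/2 + (((1 + Y)*(-4))*1)/2 = 7/2 + ((-4 - 4*Y)*1)/2 = 7/2 + (-4 - 4*Y)/2 = 7/2 + (-2 - 2*Y) = 3/2 - 2*Y)
m(F, k) = F + k
m(1, -14)/(-1015) + S(V, -57)/4637 = (1 - 14)/(-1015) + (3/2 - 2*(-1))/4637 = -13*(-1/1015) + (3/2 + 2)*(1/4637) = 13/1015 + (7/2)*(1/4637) = 13/1015 + 7/9274 = 127667/9413110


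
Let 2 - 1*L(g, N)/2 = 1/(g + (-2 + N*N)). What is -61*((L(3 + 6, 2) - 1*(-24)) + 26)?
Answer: -36112/11 ≈ -3282.9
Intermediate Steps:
L(g, N) = 4 - 2/(-2 + g + N²) (L(g, N) = 4 - 2/(g + (-2 + N*N)) = 4 - 2/(g + (-2 + N²)) = 4 - 2/(-2 + g + N²))
-61*((L(3 + 6, 2) - 1*(-24)) + 26) = -61*((2*(-5 + 2*(3 + 6) + 2*2²)/(-2 + (3 + 6) + 2²) - 1*(-24)) + 26) = -61*((2*(-5 + 2*9 + 2*4)/(-2 + 9 + 4) + 24) + 26) = -61*((2*(-5 + 18 + 8)/11 + 24) + 26) = -61*((2*(1/11)*21 + 24) + 26) = -61*((42/11 + 24) + 26) = -61*(306/11 + 26) = -61*592/11 = -36112/11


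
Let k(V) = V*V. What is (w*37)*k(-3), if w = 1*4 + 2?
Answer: 1998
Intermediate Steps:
k(V) = V²
w = 6 (w = 4 + 2 = 6)
(w*37)*k(-3) = (6*37)*(-3)² = 222*9 = 1998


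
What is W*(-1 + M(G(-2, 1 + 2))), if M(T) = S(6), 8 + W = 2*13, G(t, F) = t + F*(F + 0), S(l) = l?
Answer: 90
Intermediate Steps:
G(t, F) = t + F² (G(t, F) = t + F*F = t + F²)
W = 18 (W = -8 + 2*13 = -8 + 26 = 18)
M(T) = 6
W*(-1 + M(G(-2, 1 + 2))) = 18*(-1 + 6) = 18*5 = 90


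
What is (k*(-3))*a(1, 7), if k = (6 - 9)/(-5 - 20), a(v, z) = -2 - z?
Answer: 81/25 ≈ 3.2400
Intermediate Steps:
k = 3/25 (k = -3/(-25) = -3*(-1/25) = 3/25 ≈ 0.12000)
(k*(-3))*a(1, 7) = ((3/25)*(-3))*(-2 - 1*7) = -9*(-2 - 7)/25 = -9/25*(-9) = 81/25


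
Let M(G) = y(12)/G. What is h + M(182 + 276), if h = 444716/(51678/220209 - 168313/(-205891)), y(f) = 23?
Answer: 279838054092966669/662074703390 ≈ 4.2267e+5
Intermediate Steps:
h = 611000045512388/1445577955 (h = 444716/(51678*(1/220209) - 168313*(-1/205891)) = 444716/(1566/6673 + 168313/205891) = 444716/(1445577955/1373910643) = 444716*(1373910643/1445577955) = 611000045512388/1445577955 ≈ 4.2267e+5)
M(G) = 23/G
h + M(182 + 276) = 611000045512388/1445577955 + 23/(182 + 276) = 611000045512388/1445577955 + 23/458 = 279838054092966669/662074703390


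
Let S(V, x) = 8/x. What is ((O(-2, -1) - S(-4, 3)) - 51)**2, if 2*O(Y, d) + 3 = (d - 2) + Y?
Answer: 29929/9 ≈ 3325.4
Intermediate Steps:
O(Y, d) = -5/2 + Y/2 + d/2 (O(Y, d) = -3/2 + ((d - 2) + Y)/2 = -3/2 + ((-2 + d) + Y)/2 = -3/2 + (-2 + Y + d)/2 = -3/2 + (-1 + Y/2 + d/2) = -5/2 + Y/2 + d/2)
((O(-2, -1) - S(-4, 3)) - 51)**2 = (((-5/2 + (1/2)*(-2) + (1/2)*(-1)) - 8/3) - 51)**2 = (((-5/2 - 1 - 1/2) - 8/3) - 51)**2 = ((-4 - 1*8/3) - 51)**2 = ((-4 - 8/3) - 51)**2 = (-20/3 - 51)**2 = (-173/3)**2 = 29929/9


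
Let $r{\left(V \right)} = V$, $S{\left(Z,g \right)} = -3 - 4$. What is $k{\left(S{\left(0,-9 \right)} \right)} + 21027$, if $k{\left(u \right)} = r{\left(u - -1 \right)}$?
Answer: $21021$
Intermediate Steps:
$S{\left(Z,g \right)} = -7$
$k{\left(u \right)} = 1 + u$ ($k{\left(u \right)} = u - -1 = u + 1 = 1 + u$)
$k{\left(S{\left(0,-9 \right)} \right)} + 21027 = \left(1 - 7\right) + 21027 = -6 + 21027 = 21021$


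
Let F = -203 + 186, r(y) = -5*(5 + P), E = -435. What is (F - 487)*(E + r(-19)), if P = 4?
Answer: 241920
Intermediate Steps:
r(y) = -45 (r(y) = -5*(5 + 4) = -5*9 = -45)
F = -17
(F - 487)*(E + r(-19)) = (-17 - 487)*(-435 - 45) = -504*(-480) = 241920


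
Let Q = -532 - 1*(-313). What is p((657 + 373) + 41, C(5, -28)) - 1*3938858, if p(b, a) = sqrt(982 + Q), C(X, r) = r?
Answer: -3938858 + sqrt(763) ≈ -3.9388e+6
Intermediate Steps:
Q = -219 (Q = -532 + 313 = -219)
p(b, a) = sqrt(763) (p(b, a) = sqrt(982 - 219) = sqrt(763))
p((657 + 373) + 41, C(5, -28)) - 1*3938858 = sqrt(763) - 1*3938858 = sqrt(763) - 3938858 = -3938858 + sqrt(763)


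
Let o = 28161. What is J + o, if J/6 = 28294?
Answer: 197925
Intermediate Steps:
J = 169764 (J = 6*28294 = 169764)
J + o = 169764 + 28161 = 197925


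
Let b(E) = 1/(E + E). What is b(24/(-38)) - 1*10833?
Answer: -260011/24 ≈ -10834.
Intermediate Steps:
b(E) = 1/(2*E)
b(24/(-38)) - 1*10833 = 1/(2*((24/(-38)))) - 1*10833 = 1/(2*((24*(-1/38)))) - 10833 = 1/(2*(-12/19)) - 10833 = (½)*(-19/12) - 10833 = -19/24 - 10833 = -260011/24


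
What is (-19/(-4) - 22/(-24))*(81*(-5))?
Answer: -2295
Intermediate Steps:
(-19/(-4) - 22/(-24))*(81*(-5)) = (-19*(-1/4) - 22*(-1/24))*(-405) = (19/4 + 11/12)*(-405) = (17/3)*(-405) = -2295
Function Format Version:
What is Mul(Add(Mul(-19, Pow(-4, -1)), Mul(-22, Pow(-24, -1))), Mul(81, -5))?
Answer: -2295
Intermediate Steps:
Mul(Add(Mul(-19, Pow(-4, -1)), Mul(-22, Pow(-24, -1))), Mul(81, -5)) = Mul(Add(Mul(-19, Rational(-1, 4)), Mul(-22, Rational(-1, 24))), -405) = Mul(Add(Rational(19, 4), Rational(11, 12)), -405) = Mul(Rational(17, 3), -405) = -2295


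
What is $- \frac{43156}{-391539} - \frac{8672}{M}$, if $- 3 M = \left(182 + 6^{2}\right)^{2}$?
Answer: $\frac{3059306092}{4651874859} \approx 0.65765$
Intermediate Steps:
$M = - \frac{47524}{3}$ ($M = - \frac{\left(182 + 6^{2}\right)^{2}}{3} = - \frac{\left(182 + 36\right)^{2}}{3} = - \frac{218^{2}}{3} = \left(- \frac{1}{3}\right) 47524 = - \frac{47524}{3} \approx -15841.0$)
$- \frac{43156}{-391539} - \frac{8672}{M} = - \frac{43156}{-391539} - \frac{8672}{- \frac{47524}{3}} = \left(-43156\right) \left(- \frac{1}{391539}\right) - - \frac{6504}{11881} = \frac{43156}{391539} + \frac{6504}{11881} = \frac{3059306092}{4651874859}$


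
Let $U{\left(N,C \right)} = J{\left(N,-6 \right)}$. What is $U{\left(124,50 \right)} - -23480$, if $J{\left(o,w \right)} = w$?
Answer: $23474$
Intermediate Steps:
$U{\left(N,C \right)} = -6$
$U{\left(124,50 \right)} - -23480 = -6 - -23480 = -6 + 23480 = 23474$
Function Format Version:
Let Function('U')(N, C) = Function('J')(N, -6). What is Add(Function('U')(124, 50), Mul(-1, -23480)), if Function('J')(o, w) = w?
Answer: 23474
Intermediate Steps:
Function('U')(N, C) = -6
Add(Function('U')(124, 50), Mul(-1, -23480)) = Add(-6, Mul(-1, -23480)) = Add(-6, 23480) = 23474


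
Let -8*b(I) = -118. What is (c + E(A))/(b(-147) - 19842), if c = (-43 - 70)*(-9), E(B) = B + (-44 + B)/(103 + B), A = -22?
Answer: -107372/2141343 ≈ -0.050142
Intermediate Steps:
b(I) = 59/4 (b(I) = -⅛*(-118) = 59/4)
E(B) = B + (-44 + B)/(103 + B)
c = 1017 (c = -113*(-9) = 1017)
(c + E(A))/(b(-147) - 19842) = (1017 + (-44 + (-22)² + 104*(-22))/(103 - 22))/(59/4 - 19842) = (1017 + (-44 + 484 - 2288)/81)/(-79309/4) = (1017 + (1/81)*(-1848))*(-4/79309) = (1017 - 616/27)*(-4/79309) = (26843/27)*(-4/79309) = -107372/2141343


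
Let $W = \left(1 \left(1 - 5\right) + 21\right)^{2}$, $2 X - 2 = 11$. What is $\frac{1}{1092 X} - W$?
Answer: $- \frac{2051321}{7098} \approx -289.0$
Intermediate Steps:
$X = \frac{13}{2}$ ($X = 1 + \frac{1}{2} \cdot 11 = 1 + \frac{11}{2} = \frac{13}{2} \approx 6.5$)
$W = 289$ ($W = \left(1 \left(-4\right) + 21\right)^{2} = \left(-4 + 21\right)^{2} = 17^{2} = 289$)
$\frac{1}{1092 X} - W = \frac{1}{1092 \cdot \frac{13}{2}} - 289 = \frac{1}{7098} - 289 = - \frac{2051321}{7098}$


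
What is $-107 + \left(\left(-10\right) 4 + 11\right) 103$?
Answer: $-3094$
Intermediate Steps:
$-107 + \left(\left(-10\right) 4 + 11\right) 103 = -107 + \left(-40 + 11\right) 103 = -107 - 2987 = -3094$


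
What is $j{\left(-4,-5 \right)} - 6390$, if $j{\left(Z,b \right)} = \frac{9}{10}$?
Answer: $- \frac{63891}{10} \approx -6389.1$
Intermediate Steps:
$j{\left(Z,b \right)} = \frac{9}{10}$ ($j{\left(Z,b \right)} = 9 \cdot \frac{1}{10} = \frac{9}{10}$)
$j{\left(-4,-5 \right)} - 6390 = \frac{9}{10} - 6390 = - \frac{63891}{10}$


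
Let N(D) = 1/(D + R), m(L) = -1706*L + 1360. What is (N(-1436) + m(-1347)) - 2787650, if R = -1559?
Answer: -1462482461/2995 ≈ -4.8831e+5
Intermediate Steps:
m(L) = 1360 - 1706*L
N(D) = 1/(-1559 + D) (N(D) = 1/(D - 1559) = 1/(-1559 + D))
(N(-1436) + m(-1347)) - 2787650 = (1/(-1559 - 1436) + (1360 - 1706*(-1347))) - 2787650 = (1/(-2995) + (1360 + 2297982)) - 2787650 = (-1/2995 + 2299342) - 2787650 = 6886529289/2995 - 2787650 = -1462482461/2995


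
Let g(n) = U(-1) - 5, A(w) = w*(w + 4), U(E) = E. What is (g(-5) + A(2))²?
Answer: 36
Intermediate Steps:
A(w) = w*(4 + w)
g(n) = -6 (g(n) = -1 - 5 = -6)
(g(-5) + A(2))² = (-6 + 2*(4 + 2))² = (-6 + 2*6)² = (-6 + 12)² = 6² = 36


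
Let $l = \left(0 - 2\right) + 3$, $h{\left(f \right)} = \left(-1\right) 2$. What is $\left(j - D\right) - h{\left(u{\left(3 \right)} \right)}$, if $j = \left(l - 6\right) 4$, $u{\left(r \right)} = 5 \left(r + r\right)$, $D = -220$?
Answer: $202$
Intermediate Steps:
$u{\left(r \right)} = 10 r$ ($u{\left(r \right)} = 5 \cdot 2 r = 10 r$)
$h{\left(f \right)} = -2$
$l = 1$ ($l = -2 + 3 = 1$)
$j = -20$ ($j = \left(1 - 6\right) 4 = \left(-5\right) 4 = -20$)
$\left(j - D\right) - h{\left(u{\left(3 \right)} \right)} = \left(-20 - -220\right) - -2 = \left(-20 + 220\right) + 2 = 200 + 2 = 202$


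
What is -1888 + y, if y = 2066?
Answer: 178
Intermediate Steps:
-1888 + y = -1888 + 2066 = 178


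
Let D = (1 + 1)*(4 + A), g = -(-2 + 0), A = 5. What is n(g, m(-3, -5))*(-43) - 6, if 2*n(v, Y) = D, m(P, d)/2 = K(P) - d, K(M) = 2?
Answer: -393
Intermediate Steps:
g = 2 (g = -1*(-2) = 2)
m(P, d) = 4 - 2*d (m(P, d) = 2*(2 - d) = 4 - 2*d)
D = 18 (D = (1 + 1)*(4 + 5) = 2*9 = 18)
n(v, Y) = 9 (n(v, Y) = (1/2)*18 = 9)
n(g, m(-3, -5))*(-43) - 6 = 9*(-43) - 6 = -387 - 6 = -393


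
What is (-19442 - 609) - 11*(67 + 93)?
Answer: -21811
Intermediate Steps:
(-19442 - 609) - 11*(67 + 93) = -20051 - 11*160 = -20051 - 1760 = -21811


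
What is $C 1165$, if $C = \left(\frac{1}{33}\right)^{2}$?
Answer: $\frac{1165}{1089} \approx 1.0698$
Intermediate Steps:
$C = \frac{1}{1089}$ ($C = \left(\frac{1}{33}\right)^{2} = \frac{1}{1089} \approx 0.00091827$)
$C 1165 = \frac{1}{1089} \cdot 1165 = \frac{1165}{1089}$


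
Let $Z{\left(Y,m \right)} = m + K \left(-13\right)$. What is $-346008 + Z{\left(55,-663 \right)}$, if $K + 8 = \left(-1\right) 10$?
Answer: $-346437$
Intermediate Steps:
$K = -18$ ($K = -8 - 10 = -18$)
$Z{\left(Y,m \right)} = 234 + m$ ($Z{\left(Y,m \right)} = m - -234 = m + 234 = 234 + m$)
$-346008 + Z{\left(55,-663 \right)} = -346008 + \left(234 - 663\right) = -346008 - 429 = -346437$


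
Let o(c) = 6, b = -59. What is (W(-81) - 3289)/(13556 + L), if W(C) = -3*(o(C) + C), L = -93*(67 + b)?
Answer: -766/3203 ≈ -0.23915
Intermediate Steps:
L = -744 (L = -93*(67 - 59) = -93*8 = -744)
W(C) = -18 - 3*C (W(C) = -3*(6 + C) = -18 - 3*C)
(W(-81) - 3289)/(13556 + L) = ((-18 - 3*(-81)) - 3289)/(13556 - 744) = ((-18 + 243) - 3289)/12812 = (225 - 3289)*(1/12812) = -3064*1/12812 = -766/3203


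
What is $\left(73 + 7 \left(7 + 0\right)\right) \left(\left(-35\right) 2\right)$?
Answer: $-8540$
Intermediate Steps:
$\left(73 + 7 \left(7 + 0\right)\right) \left(\left(-35\right) 2\right) = \left(73 + 7 \cdot 7\right) \left(-70\right) = \left(73 + 49\right) \left(-70\right) = 122 \left(-70\right) = -8540$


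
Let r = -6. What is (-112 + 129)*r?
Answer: -102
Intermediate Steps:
(-112 + 129)*r = (-112 + 129)*(-6) = 17*(-6) = -102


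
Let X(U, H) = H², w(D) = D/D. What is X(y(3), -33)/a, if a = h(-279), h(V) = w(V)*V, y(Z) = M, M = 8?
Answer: -121/31 ≈ -3.9032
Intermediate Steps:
y(Z) = 8
w(D) = 1
h(V) = V (h(V) = 1*V = V)
a = -279
X(y(3), -33)/a = (-33)²/(-279) = 1089*(-1/279) = -121/31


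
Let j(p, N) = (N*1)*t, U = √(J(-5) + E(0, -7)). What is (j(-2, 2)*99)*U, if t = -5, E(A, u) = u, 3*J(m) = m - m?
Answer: -990*I*√7 ≈ -2619.3*I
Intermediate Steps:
J(m) = 0 (J(m) = (m - m)/3 = (⅓)*0 = 0)
U = I*√7 (U = √(0 - 7) = √(-7) = I*√7 ≈ 2.6458*I)
j(p, N) = -5*N (j(p, N) = (N*1)*(-5) = N*(-5) = -5*N)
(j(-2, 2)*99)*U = (-5*2*99)*(I*√7) = (-10*99)*(I*√7) = -990*I*√7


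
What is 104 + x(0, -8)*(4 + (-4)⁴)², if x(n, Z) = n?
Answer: 104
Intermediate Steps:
104 + x(0, -8)*(4 + (-4)⁴)² = 104 + 0*(4 + (-4)⁴)² = 104 + 0*(4 + 256)² = 104 + 0*260² = 104 + 0*67600 = 104 + 0 = 104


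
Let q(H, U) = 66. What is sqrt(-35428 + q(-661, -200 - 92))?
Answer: I*sqrt(35362) ≈ 188.05*I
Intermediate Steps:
sqrt(-35428 + q(-661, -200 - 92)) = sqrt(-35428 + 66) = sqrt(-35362) = I*sqrt(35362)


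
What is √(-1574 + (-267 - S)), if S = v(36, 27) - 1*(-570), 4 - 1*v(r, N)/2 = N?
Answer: I*√2365 ≈ 48.631*I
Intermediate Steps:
v(r, N) = 8 - 2*N
S = 524 (S = (8 - 2*27) - 1*(-570) = (8 - 54) + 570 = -46 + 570 = 524)
√(-1574 + (-267 - S)) = √(-1574 + (-267 - 1*524)) = √(-1574 + (-267 - 524)) = √(-1574 - 791) = √(-2365) = I*√2365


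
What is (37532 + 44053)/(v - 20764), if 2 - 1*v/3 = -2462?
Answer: -81585/13372 ≈ -6.1012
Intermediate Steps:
v = 7392 (v = 6 - 3*(-2462) = 6 + 7386 = 7392)
(37532 + 44053)/(v - 20764) = (37532 + 44053)/(7392 - 20764) = 81585/(-13372) = 81585*(-1/13372) = -81585/13372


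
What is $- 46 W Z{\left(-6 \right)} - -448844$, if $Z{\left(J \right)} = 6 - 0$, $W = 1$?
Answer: $448568$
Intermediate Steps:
$Z{\left(J \right)} = 6$ ($Z{\left(J \right)} = 6 + 0 = 6$)
$- 46 W Z{\left(-6 \right)} - -448844 = \left(-46\right) 1 \cdot 6 - -448844 = \left(-46\right) 6 + 448844 = -276 + 448844 = 448568$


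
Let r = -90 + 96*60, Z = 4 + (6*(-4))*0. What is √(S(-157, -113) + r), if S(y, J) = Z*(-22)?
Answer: √5582 ≈ 74.713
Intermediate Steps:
Z = 4 (Z = 4 - 24*0 = 4 + 0 = 4)
S(y, J) = -88 (S(y, J) = 4*(-22) = -88)
r = 5670 (r = -90 + 5760 = 5670)
√(S(-157, -113) + r) = √(-88 + 5670) = √5582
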